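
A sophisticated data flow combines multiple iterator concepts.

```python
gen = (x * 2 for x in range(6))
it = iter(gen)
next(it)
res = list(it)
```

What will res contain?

Step 1: Generator produces [0, 2, 4, 6, 8, 10].
Step 2: next(it) consumes first element (0).
Step 3: list(it) collects remaining: [2, 4, 6, 8, 10].
Therefore res = [2, 4, 6, 8, 10].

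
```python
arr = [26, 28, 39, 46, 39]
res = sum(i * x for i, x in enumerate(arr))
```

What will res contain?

Step 1: Compute i * x for each (i, x) in enumerate([26, 28, 39, 46, 39]):
  i=0, x=26: 0*26 = 0
  i=1, x=28: 1*28 = 28
  i=2, x=39: 2*39 = 78
  i=3, x=46: 3*46 = 138
  i=4, x=39: 4*39 = 156
Step 2: sum = 0 + 28 + 78 + 138 + 156 = 400.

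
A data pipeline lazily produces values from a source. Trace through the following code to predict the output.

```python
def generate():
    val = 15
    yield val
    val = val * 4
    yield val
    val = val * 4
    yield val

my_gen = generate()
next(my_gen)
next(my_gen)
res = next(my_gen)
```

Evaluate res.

Step 1: Trace through generator execution:
  Yield 1: val starts at 15, yield 15
  Yield 2: val = 15 * 4 = 60, yield 60
  Yield 3: val = 60 * 4 = 240, yield 240
Step 2: First next() gets 15, second next() gets the second value, third next() yields 240.
Therefore res = 240.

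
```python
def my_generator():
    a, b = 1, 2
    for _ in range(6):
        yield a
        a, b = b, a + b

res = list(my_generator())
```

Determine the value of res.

Step 1: Fibonacci-like sequence starting with a=1, b=2:
  Iteration 1: yield a=1, then a,b = 2,3
  Iteration 2: yield a=2, then a,b = 3,5
  Iteration 3: yield a=3, then a,b = 5,8
  Iteration 4: yield a=5, then a,b = 8,13
  Iteration 5: yield a=8, then a,b = 13,21
  Iteration 6: yield a=13, then a,b = 21,34
Therefore res = [1, 2, 3, 5, 8, 13].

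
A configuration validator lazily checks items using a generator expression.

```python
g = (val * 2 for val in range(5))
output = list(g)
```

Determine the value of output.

Step 1: For each val in range(5), compute val*2:
  val=0: 0*2 = 0
  val=1: 1*2 = 2
  val=2: 2*2 = 4
  val=3: 3*2 = 6
  val=4: 4*2 = 8
Therefore output = [0, 2, 4, 6, 8].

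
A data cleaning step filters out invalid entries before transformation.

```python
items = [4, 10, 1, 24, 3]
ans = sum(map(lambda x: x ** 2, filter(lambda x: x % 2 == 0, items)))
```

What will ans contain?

Step 1: Filter even numbers from [4, 10, 1, 24, 3]: [4, 10, 24]
Step 2: Square each: [16, 100, 576]
Step 3: Sum = 692.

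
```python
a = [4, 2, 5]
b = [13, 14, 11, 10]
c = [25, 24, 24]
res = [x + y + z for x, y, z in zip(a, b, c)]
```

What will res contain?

Step 1: zip three lists (truncates to shortest, len=3):
  4 + 13 + 25 = 42
  2 + 14 + 24 = 40
  5 + 11 + 24 = 40
Therefore res = [42, 40, 40].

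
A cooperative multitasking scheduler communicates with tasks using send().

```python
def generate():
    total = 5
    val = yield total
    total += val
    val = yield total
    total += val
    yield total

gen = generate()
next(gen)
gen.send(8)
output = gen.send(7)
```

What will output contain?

Step 1: next() -> yield total=5.
Step 2: send(8) -> val=8, total = 5+8 = 13, yield 13.
Step 3: send(7) -> val=7, total = 13+7 = 20, yield 20.
Therefore output = 20.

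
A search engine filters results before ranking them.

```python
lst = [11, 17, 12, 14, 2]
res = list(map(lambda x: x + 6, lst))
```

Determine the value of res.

Step 1: Apply lambda x: x + 6 to each element:
  11 -> 17
  17 -> 23
  12 -> 18
  14 -> 20
  2 -> 8
Therefore res = [17, 23, 18, 20, 8].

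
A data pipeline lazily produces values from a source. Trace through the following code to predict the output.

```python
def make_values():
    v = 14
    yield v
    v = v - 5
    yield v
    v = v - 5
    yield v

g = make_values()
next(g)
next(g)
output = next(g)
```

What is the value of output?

Step 1: Trace through generator execution:
  Yield 1: v starts at 14, yield 14
  Yield 2: v = 14 - 5 = 9, yield 9
  Yield 3: v = 9 - 5 = 4, yield 4
Step 2: First next() gets 14, second next() gets the second value, third next() yields 4.
Therefore output = 4.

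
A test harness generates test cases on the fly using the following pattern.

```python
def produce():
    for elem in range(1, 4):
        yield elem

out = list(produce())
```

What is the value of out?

Step 1: The generator yields each value from range(1, 4).
Step 2: list() consumes all yields: [1, 2, 3].
Therefore out = [1, 2, 3].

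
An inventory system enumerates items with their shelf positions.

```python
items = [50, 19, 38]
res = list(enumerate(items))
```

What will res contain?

Step 1: enumerate pairs each element with its index:
  (0, 50)
  (1, 19)
  (2, 38)
Therefore res = [(0, 50), (1, 19), (2, 38)].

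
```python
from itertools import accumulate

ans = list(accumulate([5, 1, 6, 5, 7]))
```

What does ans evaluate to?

Step 1: accumulate computes running sums:
  + 5 = 5
  + 1 = 6
  + 6 = 12
  + 5 = 17
  + 7 = 24
Therefore ans = [5, 6, 12, 17, 24].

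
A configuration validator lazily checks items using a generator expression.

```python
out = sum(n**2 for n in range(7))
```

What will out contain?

Step 1: Compute n**2 for each n in range(7):
  n=0: 0**2 = 0
  n=1: 1**2 = 1
  n=2: 2**2 = 4
  n=3: 3**2 = 9
  n=4: 4**2 = 16
  n=5: 5**2 = 25
  n=6: 6**2 = 36
Step 2: sum = 0 + 1 + 4 + 9 + 16 + 25 + 36 = 91.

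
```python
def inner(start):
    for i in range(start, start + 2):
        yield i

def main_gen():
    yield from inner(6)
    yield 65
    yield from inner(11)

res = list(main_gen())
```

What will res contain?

Step 1: main_gen() delegates to inner(6):
  yield 6
  yield 7
Step 2: yield 65
Step 3: Delegates to inner(11):
  yield 11
  yield 12
Therefore res = [6, 7, 65, 11, 12].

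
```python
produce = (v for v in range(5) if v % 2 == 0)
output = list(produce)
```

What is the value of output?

Step 1: Filter range(5) keeping only even values:
  v=0: even, included
  v=1: odd, excluded
  v=2: even, included
  v=3: odd, excluded
  v=4: even, included
Therefore output = [0, 2, 4].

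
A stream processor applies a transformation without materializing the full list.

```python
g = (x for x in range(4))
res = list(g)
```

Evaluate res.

Step 1: Generator expression iterates range(4): [0, 1, 2, 3].
Step 2: list() collects all values.
Therefore res = [0, 1, 2, 3].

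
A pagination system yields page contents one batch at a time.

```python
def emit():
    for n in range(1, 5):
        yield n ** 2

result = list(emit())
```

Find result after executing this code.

Step 1: For each n in range(1, 5), yield n**2:
  n=1: yield 1**2 = 1
  n=2: yield 2**2 = 4
  n=3: yield 3**2 = 9
  n=4: yield 4**2 = 16
Therefore result = [1, 4, 9, 16].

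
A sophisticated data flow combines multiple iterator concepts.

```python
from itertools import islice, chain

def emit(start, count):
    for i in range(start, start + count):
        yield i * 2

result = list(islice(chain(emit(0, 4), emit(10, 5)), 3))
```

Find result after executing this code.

Step 1: emit(0, 4) yields [0, 2, 4, 6].
Step 2: emit(10, 5) yields [20, 22, 24, 26, 28].
Step 3: chain concatenates: [0, 2, 4, 6, 20, 22, 24, 26, 28].
Step 4: islice takes first 3: [0, 2, 4].
Therefore result = [0, 2, 4].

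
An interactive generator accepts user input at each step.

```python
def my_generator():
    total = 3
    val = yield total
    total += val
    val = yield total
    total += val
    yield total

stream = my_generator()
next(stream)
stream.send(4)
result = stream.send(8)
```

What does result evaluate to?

Step 1: next() -> yield total=3.
Step 2: send(4) -> val=4, total = 3+4 = 7, yield 7.
Step 3: send(8) -> val=8, total = 7+8 = 15, yield 15.
Therefore result = 15.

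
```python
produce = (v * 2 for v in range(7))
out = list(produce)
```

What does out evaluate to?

Step 1: For each v in range(7), compute v*2:
  v=0: 0*2 = 0
  v=1: 1*2 = 2
  v=2: 2*2 = 4
  v=3: 3*2 = 6
  v=4: 4*2 = 8
  v=5: 5*2 = 10
  v=6: 6*2 = 12
Therefore out = [0, 2, 4, 6, 8, 10, 12].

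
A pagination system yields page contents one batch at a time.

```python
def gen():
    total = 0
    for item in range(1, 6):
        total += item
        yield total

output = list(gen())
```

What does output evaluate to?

Step 1: Generator accumulates running sum:
  item=1: total = 1, yield 1
  item=2: total = 3, yield 3
  item=3: total = 6, yield 6
  item=4: total = 10, yield 10
  item=5: total = 15, yield 15
Therefore output = [1, 3, 6, 10, 15].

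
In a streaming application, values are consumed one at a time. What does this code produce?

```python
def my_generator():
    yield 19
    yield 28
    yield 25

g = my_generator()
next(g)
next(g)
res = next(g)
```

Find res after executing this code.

Step 1: my_generator() creates a generator.
Step 2: next(g) yields 19 (consumed and discarded).
Step 3: next(g) yields 28 (consumed and discarded).
Step 4: next(g) yields 25, assigned to res.
Therefore res = 25.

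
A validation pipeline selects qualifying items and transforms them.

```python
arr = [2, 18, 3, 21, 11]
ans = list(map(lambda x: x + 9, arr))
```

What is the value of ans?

Step 1: Apply lambda x: x + 9 to each element:
  2 -> 11
  18 -> 27
  3 -> 12
  21 -> 30
  11 -> 20
Therefore ans = [11, 27, 12, 30, 20].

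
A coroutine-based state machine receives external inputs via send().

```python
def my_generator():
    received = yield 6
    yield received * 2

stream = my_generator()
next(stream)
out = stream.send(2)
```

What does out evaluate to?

Step 1: next(stream) advances to first yield, producing 6.
Step 2: send(2) resumes, received = 2.
Step 3: yield received * 2 = 2 * 2 = 4.
Therefore out = 4.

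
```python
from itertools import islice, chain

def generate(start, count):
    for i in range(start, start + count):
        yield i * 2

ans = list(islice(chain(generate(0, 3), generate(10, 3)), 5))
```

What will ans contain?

Step 1: generate(0, 3) yields [0, 2, 4].
Step 2: generate(10, 3) yields [20, 22, 24].
Step 3: chain concatenates: [0, 2, 4, 20, 22, 24].
Step 4: islice takes first 5: [0, 2, 4, 20, 22].
Therefore ans = [0, 2, 4, 20, 22].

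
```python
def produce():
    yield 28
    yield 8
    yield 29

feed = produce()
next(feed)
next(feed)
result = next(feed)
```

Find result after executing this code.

Step 1: produce() creates a generator.
Step 2: next(feed) yields 28 (consumed and discarded).
Step 3: next(feed) yields 8 (consumed and discarded).
Step 4: next(feed) yields 29, assigned to result.
Therefore result = 29.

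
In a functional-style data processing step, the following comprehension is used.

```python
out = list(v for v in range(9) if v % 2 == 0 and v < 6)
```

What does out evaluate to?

Step 1: Filter range(9) where v % 2 == 0 and v < 6:
  v=0: both conditions met, included
  v=1: excluded (1 % 2 != 0)
  v=2: both conditions met, included
  v=3: excluded (3 % 2 != 0)
  v=4: both conditions met, included
  v=5: excluded (5 % 2 != 0)
  v=6: excluded (6 >= 6)
  v=7: excluded (7 % 2 != 0, 7 >= 6)
  v=8: excluded (8 >= 6)
Therefore out = [0, 2, 4].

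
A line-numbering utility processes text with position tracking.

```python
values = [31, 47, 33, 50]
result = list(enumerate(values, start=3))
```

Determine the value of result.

Step 1: enumerate with start=3:
  (3, 31)
  (4, 47)
  (5, 33)
  (6, 50)
Therefore result = [(3, 31), (4, 47), (5, 33), (6, 50)].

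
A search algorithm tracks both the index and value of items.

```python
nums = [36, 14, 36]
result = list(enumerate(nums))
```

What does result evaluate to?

Step 1: enumerate pairs each element with its index:
  (0, 36)
  (1, 14)
  (2, 36)
Therefore result = [(0, 36), (1, 14), (2, 36)].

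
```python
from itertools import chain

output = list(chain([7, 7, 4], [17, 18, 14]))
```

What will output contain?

Step 1: chain() concatenates iterables: [7, 7, 4] + [17, 18, 14].
Therefore output = [7, 7, 4, 17, 18, 14].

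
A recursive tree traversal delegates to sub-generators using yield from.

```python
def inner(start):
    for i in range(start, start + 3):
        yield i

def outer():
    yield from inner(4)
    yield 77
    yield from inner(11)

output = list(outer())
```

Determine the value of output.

Step 1: outer() delegates to inner(4):
  yield 4
  yield 5
  yield 6
Step 2: yield 77
Step 3: Delegates to inner(11):
  yield 11
  yield 12
  yield 13
Therefore output = [4, 5, 6, 77, 11, 12, 13].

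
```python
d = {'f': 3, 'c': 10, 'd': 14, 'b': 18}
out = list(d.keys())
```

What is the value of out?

Step 1: d.keys() returns the dictionary keys in insertion order.
Therefore out = ['f', 'c', 'd', 'b'].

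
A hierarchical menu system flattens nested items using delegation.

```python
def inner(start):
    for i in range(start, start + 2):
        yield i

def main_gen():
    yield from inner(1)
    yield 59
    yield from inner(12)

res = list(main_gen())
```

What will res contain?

Step 1: main_gen() delegates to inner(1):
  yield 1
  yield 2
Step 2: yield 59
Step 3: Delegates to inner(12):
  yield 12
  yield 13
Therefore res = [1, 2, 59, 12, 13].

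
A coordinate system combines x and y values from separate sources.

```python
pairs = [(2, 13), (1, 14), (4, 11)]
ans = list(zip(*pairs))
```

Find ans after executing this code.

Step 1: zip(*pairs) transposes: unzips [(2, 13), (1, 14), (4, 11)] into separate sequences.
Step 2: First elements: (2, 1, 4), second elements: (13, 14, 11).
Therefore ans = [(2, 1, 4), (13, 14, 11)].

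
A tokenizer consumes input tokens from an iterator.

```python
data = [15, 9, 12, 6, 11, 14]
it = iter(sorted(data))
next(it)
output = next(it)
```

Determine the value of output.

Step 1: sorted([15, 9, 12, 6, 11, 14]) = [6, 9, 11, 12, 14, 15].
Step 2: Create iterator and skip 1 elements.
Step 3: next() returns 9.
Therefore output = 9.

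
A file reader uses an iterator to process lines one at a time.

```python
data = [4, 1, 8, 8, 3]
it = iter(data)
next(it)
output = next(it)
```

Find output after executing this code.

Step 1: Create iterator over [4, 1, 8, 8, 3].
Step 2: next() consumes 4.
Step 3: next() returns 1.
Therefore output = 1.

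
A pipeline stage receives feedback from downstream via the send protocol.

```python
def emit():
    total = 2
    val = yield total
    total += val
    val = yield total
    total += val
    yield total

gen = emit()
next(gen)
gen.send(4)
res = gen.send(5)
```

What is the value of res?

Step 1: next() -> yield total=2.
Step 2: send(4) -> val=4, total = 2+4 = 6, yield 6.
Step 3: send(5) -> val=5, total = 6+5 = 11, yield 11.
Therefore res = 11.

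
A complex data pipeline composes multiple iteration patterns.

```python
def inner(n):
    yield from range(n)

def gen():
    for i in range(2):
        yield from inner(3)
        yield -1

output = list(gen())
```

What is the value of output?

Step 1: For each i in range(2):
  i=0: yield from inner(3) -> [0, 1, 2], then yield -1
  i=1: yield from inner(3) -> [0, 1, 2], then yield -1
Therefore output = [0, 1, 2, -1, 0, 1, 2, -1].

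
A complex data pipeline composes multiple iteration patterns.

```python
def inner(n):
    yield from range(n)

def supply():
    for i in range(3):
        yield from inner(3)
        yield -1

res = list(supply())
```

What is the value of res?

Step 1: For each i in range(3):
  i=0: yield from inner(3) -> [0, 1, 2], then yield -1
  i=1: yield from inner(3) -> [0, 1, 2], then yield -1
  i=2: yield from inner(3) -> [0, 1, 2], then yield -1
Therefore res = [0, 1, 2, -1, 0, 1, 2, -1, 0, 1, 2, -1].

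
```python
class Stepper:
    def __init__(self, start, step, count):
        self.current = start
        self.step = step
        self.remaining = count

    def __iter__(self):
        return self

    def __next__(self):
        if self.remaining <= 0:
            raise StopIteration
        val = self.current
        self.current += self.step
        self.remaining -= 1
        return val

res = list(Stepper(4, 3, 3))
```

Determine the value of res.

Step 1: Stepper starts at 4, increments by 3, for 3 steps:
  Yield 4, then current += 3
  Yield 7, then current += 3
  Yield 10, then current += 3
Therefore res = [4, 7, 10].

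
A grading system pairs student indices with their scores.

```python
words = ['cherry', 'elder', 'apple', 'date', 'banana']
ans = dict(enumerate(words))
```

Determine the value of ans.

Step 1: enumerate pairs indices with words:
  0 -> 'cherry'
  1 -> 'elder'
  2 -> 'apple'
  3 -> 'date'
  4 -> 'banana'
Therefore ans = {0: 'cherry', 1: 'elder', 2: 'apple', 3: 'date', 4: 'banana'}.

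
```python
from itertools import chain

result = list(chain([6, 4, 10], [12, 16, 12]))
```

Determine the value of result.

Step 1: chain() concatenates iterables: [6, 4, 10] + [12, 16, 12].
Therefore result = [6, 4, 10, 12, 16, 12].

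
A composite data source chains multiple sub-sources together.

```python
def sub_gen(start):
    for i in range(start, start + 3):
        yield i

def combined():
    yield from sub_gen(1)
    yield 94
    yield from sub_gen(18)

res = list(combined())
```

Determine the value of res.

Step 1: combined() delegates to sub_gen(1):
  yield 1
  yield 2
  yield 3
Step 2: yield 94
Step 3: Delegates to sub_gen(18):
  yield 18
  yield 19
  yield 20
Therefore res = [1, 2, 3, 94, 18, 19, 20].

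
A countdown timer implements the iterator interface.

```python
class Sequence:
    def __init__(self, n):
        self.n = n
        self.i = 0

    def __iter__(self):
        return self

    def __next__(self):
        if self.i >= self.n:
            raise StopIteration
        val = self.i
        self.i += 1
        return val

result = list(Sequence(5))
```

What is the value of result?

Step 1: Sequence(5) creates an iterator counting 0 to 4.
Step 2: list() consumes all values: [0, 1, 2, 3, 4].
Therefore result = [0, 1, 2, 3, 4].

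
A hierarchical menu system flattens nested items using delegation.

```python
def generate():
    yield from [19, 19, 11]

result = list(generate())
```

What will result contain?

Step 1: yield from delegates to the iterable, yielding each element.
Step 2: Collected values: [19, 19, 11].
Therefore result = [19, 19, 11].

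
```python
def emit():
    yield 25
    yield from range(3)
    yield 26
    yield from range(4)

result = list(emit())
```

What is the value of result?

Step 1: Trace yields in order:
  yield 25
  yield 0
  yield 1
  yield 2
  yield 26
  yield 0
  yield 1
  yield 2
  yield 3
Therefore result = [25, 0, 1, 2, 26, 0, 1, 2, 3].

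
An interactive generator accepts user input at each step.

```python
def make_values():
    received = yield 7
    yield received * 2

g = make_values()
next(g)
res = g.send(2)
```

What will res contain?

Step 1: next(g) advances to first yield, producing 7.
Step 2: send(2) resumes, received = 2.
Step 3: yield received * 2 = 2 * 2 = 4.
Therefore res = 4.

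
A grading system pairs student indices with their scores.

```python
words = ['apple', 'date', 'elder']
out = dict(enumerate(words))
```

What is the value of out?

Step 1: enumerate pairs indices with words:
  0 -> 'apple'
  1 -> 'date'
  2 -> 'elder'
Therefore out = {0: 'apple', 1: 'date', 2: 'elder'}.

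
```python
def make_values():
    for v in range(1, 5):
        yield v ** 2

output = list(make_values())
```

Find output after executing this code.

Step 1: For each v in range(1, 5), yield v**2:
  v=1: yield 1**2 = 1
  v=2: yield 2**2 = 4
  v=3: yield 3**2 = 9
  v=4: yield 4**2 = 16
Therefore output = [1, 4, 9, 16].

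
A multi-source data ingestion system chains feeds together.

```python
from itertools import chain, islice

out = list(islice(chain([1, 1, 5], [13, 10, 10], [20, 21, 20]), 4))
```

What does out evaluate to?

Step 1: chain([1, 1, 5], [13, 10, 10], [20, 21, 20]) = [1, 1, 5, 13, 10, 10, 20, 21, 20].
Step 2: islice takes first 4 elements: [1, 1, 5, 13].
Therefore out = [1, 1, 5, 13].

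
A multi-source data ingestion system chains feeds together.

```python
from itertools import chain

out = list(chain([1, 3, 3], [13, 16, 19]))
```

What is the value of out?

Step 1: chain() concatenates iterables: [1, 3, 3] + [13, 16, 19].
Therefore out = [1, 3, 3, 13, 16, 19].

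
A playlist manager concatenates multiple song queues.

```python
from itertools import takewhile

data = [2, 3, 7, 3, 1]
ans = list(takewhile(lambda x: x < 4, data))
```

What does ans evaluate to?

Step 1: takewhile stops at first element >= 4:
  2 < 4: take
  3 < 4: take
  7 >= 4: stop
Therefore ans = [2, 3].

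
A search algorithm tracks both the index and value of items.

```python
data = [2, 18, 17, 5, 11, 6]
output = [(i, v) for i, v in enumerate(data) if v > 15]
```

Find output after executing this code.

Step 1: Filter enumerate([2, 18, 17, 5, 11, 6]) keeping v > 15:
  (0, 2): 2 <= 15, excluded
  (1, 18): 18 > 15, included
  (2, 17): 17 > 15, included
  (3, 5): 5 <= 15, excluded
  (4, 11): 11 <= 15, excluded
  (5, 6): 6 <= 15, excluded
Therefore output = [(1, 18), (2, 17)].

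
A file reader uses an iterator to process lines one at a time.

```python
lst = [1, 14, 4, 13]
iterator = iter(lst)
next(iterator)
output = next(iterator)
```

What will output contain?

Step 1: Create iterator over [1, 14, 4, 13].
Step 2: next() consumes 1.
Step 3: next() returns 14.
Therefore output = 14.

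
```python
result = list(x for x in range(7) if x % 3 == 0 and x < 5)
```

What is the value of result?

Step 1: Filter range(7) where x % 3 == 0 and x < 5:
  x=0: both conditions met, included
  x=1: excluded (1 % 3 != 0)
  x=2: excluded (2 % 3 != 0)
  x=3: both conditions met, included
  x=4: excluded (4 % 3 != 0)
  x=5: excluded (5 % 3 != 0, 5 >= 5)
  x=6: excluded (6 >= 5)
Therefore result = [0, 3].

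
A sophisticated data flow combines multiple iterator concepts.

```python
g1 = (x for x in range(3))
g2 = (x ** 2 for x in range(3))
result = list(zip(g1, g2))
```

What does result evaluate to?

Step 1: g1 produces [0, 1, 2].
Step 2: g2 produces [0, 1, 4].
Step 3: zip pairs them: [(0, 0), (1, 1), (2, 4)].
Therefore result = [(0, 0), (1, 1), (2, 4)].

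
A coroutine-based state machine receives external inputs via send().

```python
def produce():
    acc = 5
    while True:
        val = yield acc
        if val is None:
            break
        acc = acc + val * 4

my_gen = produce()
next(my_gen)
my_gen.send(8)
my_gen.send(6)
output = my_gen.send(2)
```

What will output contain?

Step 1: next() -> yield acc=5.
Step 2: send(8) -> val=8, acc = 5 + 8*4 = 37, yield 37.
Step 3: send(6) -> val=6, acc = 37 + 6*4 = 61, yield 61.
Step 4: send(2) -> val=2, acc = 61 + 2*4 = 69, yield 69.
Therefore output = 69.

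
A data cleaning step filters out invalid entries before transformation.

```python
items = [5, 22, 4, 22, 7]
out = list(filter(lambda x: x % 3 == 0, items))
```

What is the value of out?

Step 1: Filter elements divisible by 3:
  5 % 3 = 2: removed
  22 % 3 = 1: removed
  4 % 3 = 1: removed
  22 % 3 = 1: removed
  7 % 3 = 1: removed
Therefore out = [].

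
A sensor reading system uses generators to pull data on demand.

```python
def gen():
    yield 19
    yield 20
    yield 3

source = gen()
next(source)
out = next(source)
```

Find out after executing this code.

Step 1: gen() creates a generator.
Step 2: next(source) yields 19 (consumed and discarded).
Step 3: next(source) yields 20, assigned to out.
Therefore out = 20.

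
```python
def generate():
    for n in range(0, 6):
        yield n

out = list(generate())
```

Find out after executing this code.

Step 1: The generator yields each value from range(0, 6).
Step 2: list() consumes all yields: [0, 1, 2, 3, 4, 5].
Therefore out = [0, 1, 2, 3, 4, 5].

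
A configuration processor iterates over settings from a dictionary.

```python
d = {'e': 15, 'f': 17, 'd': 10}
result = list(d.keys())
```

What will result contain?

Step 1: d.keys() returns the dictionary keys in insertion order.
Therefore result = ['e', 'f', 'd'].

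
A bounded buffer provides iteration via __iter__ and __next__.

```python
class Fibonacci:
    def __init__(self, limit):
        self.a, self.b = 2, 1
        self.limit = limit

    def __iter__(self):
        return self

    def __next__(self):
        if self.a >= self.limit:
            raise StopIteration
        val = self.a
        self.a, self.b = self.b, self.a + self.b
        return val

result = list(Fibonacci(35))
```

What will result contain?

Step 1: Fibonacci-like sequence (a=2, b=1) until >= 35:
  Yield 2, then a,b = 1,3
  Yield 1, then a,b = 3,4
  Yield 3, then a,b = 4,7
  Yield 4, then a,b = 7,11
  Yield 7, then a,b = 11,18
  Yield 11, then a,b = 18,29
  Yield 18, then a,b = 29,47
  Yield 29, then a,b = 47,76
Step 2: 47 >= 35, stop.
Therefore result = [2, 1, 3, 4, 7, 11, 18, 29].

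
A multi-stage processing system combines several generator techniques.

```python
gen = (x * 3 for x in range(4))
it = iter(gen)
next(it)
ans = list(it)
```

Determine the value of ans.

Step 1: Generator produces [0, 3, 6, 9].
Step 2: next(it) consumes first element (0).
Step 3: list(it) collects remaining: [3, 6, 9].
Therefore ans = [3, 6, 9].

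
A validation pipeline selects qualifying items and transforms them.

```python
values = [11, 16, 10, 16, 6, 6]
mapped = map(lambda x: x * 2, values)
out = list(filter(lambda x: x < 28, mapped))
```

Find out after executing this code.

Step 1: Map x * 2:
  11 -> 22
  16 -> 32
  10 -> 20
  16 -> 32
  6 -> 12
  6 -> 12
Step 2: Filter for < 28:
  22: kept
  32: removed
  20: kept
  32: removed
  12: kept
  12: kept
Therefore out = [22, 20, 12, 12].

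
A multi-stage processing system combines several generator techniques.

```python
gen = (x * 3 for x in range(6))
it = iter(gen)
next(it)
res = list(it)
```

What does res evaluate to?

Step 1: Generator produces [0, 3, 6, 9, 12, 15].
Step 2: next(it) consumes first element (0).
Step 3: list(it) collects remaining: [3, 6, 9, 12, 15].
Therefore res = [3, 6, 9, 12, 15].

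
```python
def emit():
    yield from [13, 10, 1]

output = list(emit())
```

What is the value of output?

Step 1: yield from delegates to the iterable, yielding each element.
Step 2: Collected values: [13, 10, 1].
Therefore output = [13, 10, 1].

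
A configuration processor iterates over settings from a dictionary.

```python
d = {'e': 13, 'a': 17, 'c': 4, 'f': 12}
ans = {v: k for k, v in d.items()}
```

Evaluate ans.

Step 1: Invert dict (swap keys and values):
  'e': 13 -> 13: 'e'
  'a': 17 -> 17: 'a'
  'c': 4 -> 4: 'c'
  'f': 12 -> 12: 'f'
Therefore ans = {13: 'e', 17: 'a', 4: 'c', 12: 'f'}.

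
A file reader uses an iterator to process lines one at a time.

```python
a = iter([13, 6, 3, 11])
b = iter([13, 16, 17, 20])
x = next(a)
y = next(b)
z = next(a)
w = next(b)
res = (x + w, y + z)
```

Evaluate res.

Step 1: a iterates [13, 6, 3, 11], b iterates [13, 16, 17, 20].
Step 2: x = next(a) = 13, y = next(b) = 13.
Step 3: z = next(a) = 6, w = next(b) = 16.
Step 4: res = (13 + 16, 13 + 6) = (29, 19).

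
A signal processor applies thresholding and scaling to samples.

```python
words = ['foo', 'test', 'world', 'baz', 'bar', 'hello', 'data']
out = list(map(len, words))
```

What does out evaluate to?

Step 1: Map len() to each word:
  'foo' -> 3
  'test' -> 4
  'world' -> 5
  'baz' -> 3
  'bar' -> 3
  'hello' -> 5
  'data' -> 4
Therefore out = [3, 4, 5, 3, 3, 5, 4].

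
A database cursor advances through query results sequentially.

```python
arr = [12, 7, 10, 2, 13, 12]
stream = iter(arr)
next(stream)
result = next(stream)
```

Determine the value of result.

Step 1: Create iterator over [12, 7, 10, 2, 13, 12].
Step 2: next() consumes 12.
Step 3: next() returns 7.
Therefore result = 7.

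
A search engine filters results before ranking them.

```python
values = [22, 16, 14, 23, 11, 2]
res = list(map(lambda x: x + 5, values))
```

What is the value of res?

Step 1: Apply lambda x: x + 5 to each element:
  22 -> 27
  16 -> 21
  14 -> 19
  23 -> 28
  11 -> 16
  2 -> 7
Therefore res = [27, 21, 19, 28, 16, 7].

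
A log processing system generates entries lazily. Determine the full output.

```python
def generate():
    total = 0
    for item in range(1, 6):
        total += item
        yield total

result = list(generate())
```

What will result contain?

Step 1: Generator accumulates running sum:
  item=1: total = 1, yield 1
  item=2: total = 3, yield 3
  item=3: total = 6, yield 6
  item=4: total = 10, yield 10
  item=5: total = 15, yield 15
Therefore result = [1, 3, 6, 10, 15].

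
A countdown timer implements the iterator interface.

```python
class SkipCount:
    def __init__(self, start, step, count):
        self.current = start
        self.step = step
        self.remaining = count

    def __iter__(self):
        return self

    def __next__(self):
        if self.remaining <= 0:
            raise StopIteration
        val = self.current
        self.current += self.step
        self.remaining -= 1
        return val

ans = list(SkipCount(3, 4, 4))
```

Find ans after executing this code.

Step 1: SkipCount starts at 3, increments by 4, for 4 steps:
  Yield 3, then current += 4
  Yield 7, then current += 4
  Yield 11, then current += 4
  Yield 15, then current += 4
Therefore ans = [3, 7, 11, 15].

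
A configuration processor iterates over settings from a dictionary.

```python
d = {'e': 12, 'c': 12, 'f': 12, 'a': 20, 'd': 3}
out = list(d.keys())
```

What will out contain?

Step 1: d.keys() returns the dictionary keys in insertion order.
Therefore out = ['e', 'c', 'f', 'a', 'd'].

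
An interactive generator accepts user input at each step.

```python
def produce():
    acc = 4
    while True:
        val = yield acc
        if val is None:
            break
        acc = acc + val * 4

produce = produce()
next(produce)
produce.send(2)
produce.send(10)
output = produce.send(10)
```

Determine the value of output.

Step 1: next() -> yield acc=4.
Step 2: send(2) -> val=2, acc = 4 + 2*4 = 12, yield 12.
Step 3: send(10) -> val=10, acc = 12 + 10*4 = 52, yield 52.
Step 4: send(10) -> val=10, acc = 52 + 10*4 = 92, yield 92.
Therefore output = 92.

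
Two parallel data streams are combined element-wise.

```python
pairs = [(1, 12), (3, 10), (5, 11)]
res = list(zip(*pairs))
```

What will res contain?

Step 1: zip(*pairs) transposes: unzips [(1, 12), (3, 10), (5, 11)] into separate sequences.
Step 2: First elements: (1, 3, 5), second elements: (12, 10, 11).
Therefore res = [(1, 3, 5), (12, 10, 11)].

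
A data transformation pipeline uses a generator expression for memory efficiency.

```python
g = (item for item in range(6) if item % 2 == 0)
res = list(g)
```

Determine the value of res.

Step 1: Filter range(6) keeping only even values:
  item=0: even, included
  item=1: odd, excluded
  item=2: even, included
  item=3: odd, excluded
  item=4: even, included
  item=5: odd, excluded
Therefore res = [0, 2, 4].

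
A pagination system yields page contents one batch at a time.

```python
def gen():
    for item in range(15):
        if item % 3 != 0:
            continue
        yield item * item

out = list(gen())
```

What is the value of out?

Step 1: Only yield item**2 when item is divisible by 3:
  item=0: 0 % 3 == 0, yield 0**2 = 0
  item=3: 3 % 3 == 0, yield 3**2 = 9
  item=6: 6 % 3 == 0, yield 6**2 = 36
  item=9: 9 % 3 == 0, yield 9**2 = 81
  item=12: 12 % 3 == 0, yield 12**2 = 144
Therefore out = [0, 9, 36, 81, 144].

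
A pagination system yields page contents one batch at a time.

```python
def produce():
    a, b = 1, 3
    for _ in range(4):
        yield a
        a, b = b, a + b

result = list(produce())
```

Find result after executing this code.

Step 1: Fibonacci-like sequence starting with a=1, b=3:
  Iteration 1: yield a=1, then a,b = 3,4
  Iteration 2: yield a=3, then a,b = 4,7
  Iteration 3: yield a=4, then a,b = 7,11
  Iteration 4: yield a=7, then a,b = 11,18
Therefore result = [1, 3, 4, 7].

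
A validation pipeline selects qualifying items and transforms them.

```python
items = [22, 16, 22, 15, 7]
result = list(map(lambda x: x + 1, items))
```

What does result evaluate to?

Step 1: Apply lambda x: x + 1 to each element:
  22 -> 23
  16 -> 17
  22 -> 23
  15 -> 16
  7 -> 8
Therefore result = [23, 17, 23, 16, 8].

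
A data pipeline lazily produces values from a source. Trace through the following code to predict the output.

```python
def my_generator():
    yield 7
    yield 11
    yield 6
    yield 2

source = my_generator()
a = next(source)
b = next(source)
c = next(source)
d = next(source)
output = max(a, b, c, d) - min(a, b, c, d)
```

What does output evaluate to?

Step 1: Create generator and consume all values:
  a = next(source) = 7
  b = next(source) = 11
  c = next(source) = 6
  d = next(source) = 2
Step 2: max = 11, min = 2, output = 11 - 2 = 9.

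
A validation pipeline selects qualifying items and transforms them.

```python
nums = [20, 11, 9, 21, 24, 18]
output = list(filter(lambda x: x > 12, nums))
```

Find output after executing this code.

Step 1: Filter elements > 12:
  20: kept
  11: removed
  9: removed
  21: kept
  24: kept
  18: kept
Therefore output = [20, 21, 24, 18].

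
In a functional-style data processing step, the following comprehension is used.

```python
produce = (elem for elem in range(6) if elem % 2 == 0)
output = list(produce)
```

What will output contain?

Step 1: Filter range(6) keeping only even values:
  elem=0: even, included
  elem=1: odd, excluded
  elem=2: even, included
  elem=3: odd, excluded
  elem=4: even, included
  elem=5: odd, excluded
Therefore output = [0, 2, 4].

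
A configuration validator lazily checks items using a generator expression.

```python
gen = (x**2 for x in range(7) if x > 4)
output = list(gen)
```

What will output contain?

Step 1: For range(7), keep x > 4, then square:
  x=0: 0 <= 4, excluded
  x=1: 1 <= 4, excluded
  x=2: 2 <= 4, excluded
  x=3: 3 <= 4, excluded
  x=4: 4 <= 4, excluded
  x=5: 5 > 4, yield 5**2 = 25
  x=6: 6 > 4, yield 6**2 = 36
Therefore output = [25, 36].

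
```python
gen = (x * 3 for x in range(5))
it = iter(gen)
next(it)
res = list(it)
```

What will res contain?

Step 1: Generator produces [0, 3, 6, 9, 12].
Step 2: next(it) consumes first element (0).
Step 3: list(it) collects remaining: [3, 6, 9, 12].
Therefore res = [3, 6, 9, 12].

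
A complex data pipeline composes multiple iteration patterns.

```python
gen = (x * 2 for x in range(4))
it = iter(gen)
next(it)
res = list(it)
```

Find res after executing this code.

Step 1: Generator produces [0, 2, 4, 6].
Step 2: next(it) consumes first element (0).
Step 3: list(it) collects remaining: [2, 4, 6].
Therefore res = [2, 4, 6].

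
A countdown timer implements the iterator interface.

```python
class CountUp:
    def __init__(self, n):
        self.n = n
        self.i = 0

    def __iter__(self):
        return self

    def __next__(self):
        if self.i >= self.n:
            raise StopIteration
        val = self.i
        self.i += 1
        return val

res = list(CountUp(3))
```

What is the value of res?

Step 1: CountUp(3) creates an iterator counting 0 to 2.
Step 2: list() consumes all values: [0, 1, 2].
Therefore res = [0, 1, 2].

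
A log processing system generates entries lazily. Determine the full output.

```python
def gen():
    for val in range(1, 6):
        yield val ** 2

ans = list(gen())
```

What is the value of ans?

Step 1: For each val in range(1, 6), yield val**2:
  val=1: yield 1**2 = 1
  val=2: yield 2**2 = 4
  val=3: yield 3**2 = 9
  val=4: yield 4**2 = 16
  val=5: yield 5**2 = 25
Therefore ans = [1, 4, 9, 16, 25].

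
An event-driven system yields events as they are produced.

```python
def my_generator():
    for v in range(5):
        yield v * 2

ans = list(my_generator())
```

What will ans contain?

Step 1: For each v in range(5), yield v * 2:
  v=0: yield 0 * 2 = 0
  v=1: yield 1 * 2 = 2
  v=2: yield 2 * 2 = 4
  v=3: yield 3 * 2 = 6
  v=4: yield 4 * 2 = 8
Therefore ans = [0, 2, 4, 6, 8].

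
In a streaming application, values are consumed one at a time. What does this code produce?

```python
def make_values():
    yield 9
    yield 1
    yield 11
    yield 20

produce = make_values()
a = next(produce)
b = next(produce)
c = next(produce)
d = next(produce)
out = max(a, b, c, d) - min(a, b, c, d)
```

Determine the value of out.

Step 1: Create generator and consume all values:
  a = next(produce) = 9
  b = next(produce) = 1
  c = next(produce) = 11
  d = next(produce) = 20
Step 2: max = 20, min = 1, out = 20 - 1 = 19.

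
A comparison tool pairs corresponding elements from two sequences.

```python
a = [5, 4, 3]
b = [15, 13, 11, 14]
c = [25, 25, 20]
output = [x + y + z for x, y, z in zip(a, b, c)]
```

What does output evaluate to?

Step 1: zip three lists (truncates to shortest, len=3):
  5 + 15 + 25 = 45
  4 + 13 + 25 = 42
  3 + 11 + 20 = 34
Therefore output = [45, 42, 34].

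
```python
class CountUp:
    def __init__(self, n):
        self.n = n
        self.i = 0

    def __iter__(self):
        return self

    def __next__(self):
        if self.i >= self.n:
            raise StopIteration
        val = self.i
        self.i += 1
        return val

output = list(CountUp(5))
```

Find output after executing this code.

Step 1: CountUp(5) creates an iterator counting 0 to 4.
Step 2: list() consumes all values: [0, 1, 2, 3, 4].
Therefore output = [0, 1, 2, 3, 4].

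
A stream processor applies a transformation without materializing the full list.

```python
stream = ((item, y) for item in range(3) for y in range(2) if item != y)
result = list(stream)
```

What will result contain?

Step 1: Nested generator over range(3) x range(2) where item != y:
  (0, 0): excluded (item == y)
  (0, 1): included
  (1, 0): included
  (1, 1): excluded (item == y)
  (2, 0): included
  (2, 1): included
Therefore result = [(0, 1), (1, 0), (2, 0), (2, 1)].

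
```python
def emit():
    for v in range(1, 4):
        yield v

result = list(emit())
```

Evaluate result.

Step 1: The generator yields each value from range(1, 4).
Step 2: list() consumes all yields: [1, 2, 3].
Therefore result = [1, 2, 3].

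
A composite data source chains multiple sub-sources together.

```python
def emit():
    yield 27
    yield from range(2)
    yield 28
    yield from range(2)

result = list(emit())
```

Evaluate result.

Step 1: Trace yields in order:
  yield 27
  yield 0
  yield 1
  yield 28
  yield 0
  yield 1
Therefore result = [27, 0, 1, 28, 0, 1].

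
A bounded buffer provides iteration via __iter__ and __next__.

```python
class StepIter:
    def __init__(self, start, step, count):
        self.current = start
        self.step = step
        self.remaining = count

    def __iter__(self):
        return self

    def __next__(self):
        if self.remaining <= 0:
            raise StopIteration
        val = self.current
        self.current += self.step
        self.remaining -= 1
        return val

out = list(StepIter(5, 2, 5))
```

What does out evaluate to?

Step 1: StepIter starts at 5, increments by 2, for 5 steps:
  Yield 5, then current += 2
  Yield 7, then current += 2
  Yield 9, then current += 2
  Yield 11, then current += 2
  Yield 13, then current += 2
Therefore out = [5, 7, 9, 11, 13].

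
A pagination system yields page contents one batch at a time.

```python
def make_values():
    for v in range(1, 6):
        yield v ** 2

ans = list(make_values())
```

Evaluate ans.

Step 1: For each v in range(1, 6), yield v**2:
  v=1: yield 1**2 = 1
  v=2: yield 2**2 = 4
  v=3: yield 3**2 = 9
  v=4: yield 4**2 = 16
  v=5: yield 5**2 = 25
Therefore ans = [1, 4, 9, 16, 25].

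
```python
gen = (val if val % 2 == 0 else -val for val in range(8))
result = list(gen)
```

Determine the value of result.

Step 1: For each val in range(8), yield val if even, else -val:
  val=0: even, yield 0
  val=1: odd, yield -1
  val=2: even, yield 2
  val=3: odd, yield -3
  val=4: even, yield 4
  val=5: odd, yield -5
  val=6: even, yield 6
  val=7: odd, yield -7
Therefore result = [0, -1, 2, -3, 4, -5, 6, -7].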